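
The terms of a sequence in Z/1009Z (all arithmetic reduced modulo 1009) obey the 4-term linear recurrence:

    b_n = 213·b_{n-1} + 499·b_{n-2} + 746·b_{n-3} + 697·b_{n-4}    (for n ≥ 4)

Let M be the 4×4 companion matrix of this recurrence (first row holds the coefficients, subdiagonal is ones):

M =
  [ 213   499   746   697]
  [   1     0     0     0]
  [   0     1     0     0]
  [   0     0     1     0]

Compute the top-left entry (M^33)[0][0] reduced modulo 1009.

97

(M^33)[0][0] is the top entry after applying M 33 times to the unit state (1, 0, 0, 0). Equivalently it is h_{36} for the auxiliary sequence (h_n) obeying the same recurrence with h_3 = 1 and h_i = 0 for 0 ≤ i < 3:
h_4 = 213·1 + 499·0 + 746·0 + 697·0 = 213
h_5 = 213·213 + 499·1 + 746·0 + 697·0 = 463
h_6 = 213·463 + 499·213 + 746·1 + 697·0 = 825
h_7 = 213·825 + 499·463 + 746·213 + 697·1 = 308
h_8 = 213·308 + 499·825 + 746·463 + 697·213 = 480
h_9 = 213·480 + 499·308 + 746·825 + 697·463 = 446
h_10 = 213·446 + 499·480 + 746·308 + 697·825 = 150
h_11 = 213·150 + 499·446 + 746·480 + 697·308 = 889
h_12 = 213·889 + 499·150 + 746·446 + 697·480 = 176
h_13 = 213·176 + 499·889 + 746·150 + 697·446 = 806
h_14 = 213·806 + 499·176 + 746·889 + 697·150 = 84
h_15 = 213·84 + 499·806 + 746·176 + 697·889 = 575
h_16 = 213·575 + 499·84 + 746·806 + 697·176 = 419
h_17 = 213·419 + 499·575 + 746·84 + 697·806 = 699
h_18 = 213·699 + 499·419 + 746·575 + 697·84 = 933
h_19 = 213·933 + 499·699 + 746·419 + 697·575 = 638
h_20 = 213·638 + 499·933 + 746·699 + 697·419 = 340
h_21 = 213·340 + 499·638 + 746·933 + 697·699 = 972
h_22 = 213·972 + 499·340 + 746·638 + 697·933 = 544
h_23 = 213·544 + 499·972 + 746·340 + 697·638 = 643
h_24 = 213·643 + 499·544 + 746·972 + 697·340 = 285
h_25 = 213·285 + 499·643 + 746·544 + 697·972 = 811
h_26 = 213·811 + 499·285 + 746·643 + 697·544 = 337
h_27 = 213·337 + 499·811 + 746·285 + 697·643 = 108
h_28 = 213·108 + 499·337 + 746·811 + 697·285 = 953
h_29 = 213·953 + 499·108 + 746·337 + 697·811 = 983
h_30 = 213·983 + 499·953 + 746·108 + 697·337 = 464
h_31 = 213·464 + 499·983 + 746·953 + 697·108 = 296
h_32 = 213·296 + 499·464 + 746·983 + 697·953 = 50
h_33 = 213·50 + 499·296 + 746·464 + 697·983 = 38
h_34 = 213·38 + 499·50 + 746·296 + 697·464 = 120
h_35 = 213·120 + 499·38 + 746·50 + 697·296 = 569
h_36 = 213·569 + 499·120 + 746·38 + 697·50 = 97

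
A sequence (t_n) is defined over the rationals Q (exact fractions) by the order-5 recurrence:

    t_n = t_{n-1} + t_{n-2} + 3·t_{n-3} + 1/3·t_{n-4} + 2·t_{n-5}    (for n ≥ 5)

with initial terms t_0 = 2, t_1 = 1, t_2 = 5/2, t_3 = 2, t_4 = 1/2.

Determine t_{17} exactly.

21104849/162

t_5 = 1·1/2 + 1·2 + 3·5/2 + 1/3·1 + 2·2 = 43/3
t_6 = 1·43/3 + 1·1/2 + 3·2 + 1/3·5/2 + 2·1 = 71/3
t_7 = 1·71/3 + 1·43/3 + 3·1/2 + 1/3·2 + 2·5/2 = 271/6
t_8 = 1·271/6 + 1·71/3 + 3·43/3 + 1/3·1/2 + 2·2 = 116
t_9 = 1·116 + 1·271/6 + 3·71/3 + 1/3·43/3 + 2·1/2 = 4283/18
t_10 = 1·4283/18 + 1·116 + 3·271/6 + 1/3·71/3 + 2·43/3 = 526
t_11 = 1·526 + 1·4283/18 + 3·116 + 1/3·271/6 + 2·71/3 = 3523/3
t_12 = 1·3523/3 + 1·526 + 3·4283/18 + 1/3·116 + 2·271/6 = 15259/6
t_13 = 1·15259/6 + 1·3523/3 + 3·526 + 1/3·4283/18 + 2·116 = 151384/27
t_14 = 1·151384/27 + 1·15259/6 + 3·3523/3 + 1/3·526 + 2·4283/18 = 665507/54
t_15 = 1·665507/54 + 1·151384/27 + 3·15259/6 + 1/3·3523/3 + 2·526 = 729107/27
t_16 = 1·729107/27 + 1·665507/54 + 3·151384/27 + 1/3·15259/6 + 2·3523/3 = 59345
t_17 = 1·59345 + 1·729107/27 + 3·665507/54 + 1/3·151384/27 + 2·15259/6 = 21104849/162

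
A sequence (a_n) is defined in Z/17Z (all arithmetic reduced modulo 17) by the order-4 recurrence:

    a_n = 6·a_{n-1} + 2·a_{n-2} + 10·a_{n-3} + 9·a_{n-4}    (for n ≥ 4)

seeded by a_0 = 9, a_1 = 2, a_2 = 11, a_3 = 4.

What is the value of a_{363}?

1

a_4 = 6·4 + 2·11 + 10·2 + 9·9 = 11
a_5 = 6·11 + 2·4 + 10·11 + 9·2 = 15
a_6 = 6·15 + 2·11 + 10·4 + 9·11 = 13
a_7 = 6·13 + 2·15 + 10·11 + 9·4 = 16
a_8 = 6·16 + 2·13 + 10·15 + 9·11 = 14
a_9 = 6·14 + 2·16 + 10·13 + 9·15 = 7
Continuing the recurrence:
  a_10 = 7;  a_11 = 0;  a_12 = 6;  a_13 = 16;  a_14 = 1;  a_15 = 13
  a_16 = 5;  a_17 = 6;  a_18 = 15;  a_19 = 14;  a_20 = 15;  a_21 = 16
  a_22 = 10;  a_23 = 11;  a_24 = 7;  a_25 = 2;  a_26 = 5;  a_27 = 16
  a_28 = 2;  a_29 = 10;  a_30 = 14;  a_31 = 13;  a_32 = 3;  a_33 = 2
  a_34 = 2;  a_35 = 10;  a_36 = 9;  a_37 = 10;  a_38 = 9;  a_39 = 16
  a_40 = 6;  a_41 = 10;  a_42 = 7;  a_43 = 11;  a_44 = 13;  a_45 = 5
  a_46 = 8;  a_47 = 15;  a_48 = 1;  a_49 = 8;  a_50 = 0;  a_51 = 8
  a_52 = 1;  a_53 = 9;  a_54 = 0;  a_55 = 15;  a_56 = 2;  a_57 = 4
  a_58 = 8;  a_59 = 7;  a_60 = 14;  a_61 = 10;  a_62 = 9;  a_63 = 5
  a_64 = 2;  a_65 = 15;  a_66 = 4;  a_67 = 0;  a_68 = 6;  a_69 = 7
  a_70 = 5;  a_71 = 2;  a_72 = 10;  a_73 = 7;  a_74 = 8;  a_75 = 10
  a_76 = 15;  a_77 = 15;  a_78 = 3;  a_79 = 16;  a_80 = 13;  a_81 = 3
  a_82 = 10;  a_83 = 0;  a_84 = 14;  a_85 = 7;  a_86 = 7;  a_87 = 9
  a_88 = 9;  a_89 = 1;  a_90 = 7;  a_91 = 11;  a_92 = 1;  a_93 = 5
  a_94 = 1;  a_95 = 6;  a_96 = 12;  a_97 = 3;  a_98 = 9;  a_99 = 13
  a_100 = 13;  a_101 = 0;  a_102 = 16;  a_103 = 3;  a_104 = 14;  a_105 = 12
  a_106 = 2;  a_107 = 16;  a_108 = 6;  a_109 = 9;  a_110 = 6;  a_111 = 3
  a_112 = 4;  a_113 = 1;  a_114 = 13;  a_115 = 11;  a_116 = 2;  a_117 = 3
  a_118 = 11;  a_119 = 4;  a_120 = 9;  a_121 = 12;  a_122 = 8;  a_123 = 11
  a_124 = 11;  a_125 = 4;  a_126 = 7;  a_127 = 4;  a_128 = 7;  a_129 = 3
  a_130 = 16;  a_131 = 4;  a_132 = 13;  a_133 = 1;  a_134 = 12;  a_135 = 2
  a_136 = 10;  a_137 = 6;  a_138 = 14;  a_139 = 10;  a_140 = 0;  a_141 = 10
  a_142 = 14;  a_143 = 7;  a_144 = 0;  a_145 = 6;  a_146 = 11;  a_147 = 5
  a_148 = 10;  a_149 = 13;  a_150 = 9;  a_151 = 4;  a_152 = 7;  a_153 = 2
  a_154 = 11;  a_155 = 6;  a_156 = 5;  a_157 = 0;  a_158 = 16;  a_159 = 13
  a_160 = 2;  a_161 = 11;  a_162 = 4;  a_163 = 13;  a_164 = 10;  a_165 = 4
  a_166 = 6;  a_167 = 6;  a_168 = 8;  a_169 = 3;  a_170 = 12;  a_171 = 8
  a_172 = 4;  a_173 = 0;  a_174 = 9;  a_175 = 13;  a_176 = 13;  a_177 = 7
  a_178 = 7;  a_179 = 14;  a_180 = 13;  a_181 = 1;  a_182 = 14;  a_183 = 2
  a_184 = 14;  a_185 = 16;  a_186 = 15;  a_187 = 8;  a_188 = 7;  a_189 = 12
  a_190 = 12;  a_191 = 0;  a_192 = 3;  a_193 = 8;  a_194 = 9;  a_195 = 15
  a_196 = 11;  a_197 = 3;  a_198 = 16;  a_199 = 7;  a_200 = 16;  a_201 = 8
  a_202 = 5;  a_203 = 14;  a_204 = 12;  a_205 = 1;  a_206 = 11;  a_207 = 8
  a_208 = 1;  a_209 = 5;  a_210 = 7;  a_211 = 15;  a_212 = 10;  a_213 = 1
  a_214 = 1;  a_215 = 5;  a_216 = 13;  a_217 = 5;  a_218 = 13;  a_219 = 8
  a_220 = 3;  a_221 = 5;  a_222 = 12;  a_223 = 14;  a_224 = 15;  a_225 = 11
  a_226 = 4;  a_227 = 16;  a_228 = 9;  a_229 = 4;  a_230 = 0;  a_231 = 4
  a_232 = 9;  a_233 = 13;  a_234 = 0;  a_235 = 16;  a_236 = 1;  a_237 = 2
  a_238 = 4;  a_239 = 12;  a_240 = 7;  a_241 = 5;  a_242 = 13;  a_243 = 11
  a_244 = 1;  a_245 = 16;  a_246 = 2;  a_247 = 0;  a_248 = 3;  a_249 = 12
  a_250 = 11;  a_251 = 1;  a_252 = 5;  a_253 = 12;  a_254 = 4;  a_255 = 5
  a_256 = 16;  a_257 = 16;  a_258 = 10;  a_259 = 8;  a_260 = 15;  a_261 = 10
  a_262 = 5;  a_263 = 0;  a_264 = 7;  a_265 = 12;  a_266 = 12;  a_267 = 13
  a_268 = 13;  a_269 = 9;  a_270 = 12;  a_271 = 14;  a_272 = 9;  a_273 = 11
  a_274 = 9;  a_275 = 3;  a_276 = 6;  a_277 = 10;  a_278 = 13;  a_279 = 15
  a_280 = 15;  a_281 = 0;  a_282 = 8;  a_283 = 10;  a_284 = 7;  a_285 = 6
  a_286 = 1;  a_287 = 8;  a_288 = 3;  a_289 = 13;  a_290 = 3;  a_291 = 10
  a_292 = 2;  a_293 = 9;  a_294 = 15;  a_295 = 14;  a_296 = 1;  a_297 = 10
  a_298 = 14;  a_299 = 2;  a_300 = 13;  a_301 = 6;  a_302 = 4;  a_303 = 14
  a_304 = 14;  a_305 = 2;  a_306 = 12;  a_307 = 2;  a_308 = 12;  a_309 = 10
  a_310 = 8;  a_311 = 2;  a_312 = 15;  a_313 = 9;  a_314 = 6;  a_315 = 1
  a_316 = 5;  a_317 = 3;  a_318 = 7;  a_319 = 5;  a_320 = 0;  a_321 = 5
  a_322 = 7;  a_323 = 12;  a_324 = 0;  a_325 = 3;  a_326 = 14;  a_327 = 11
  a_328 = 5;  a_329 = 15;  a_330 = 13;  a_331 = 2;  a_332 = 12;  a_333 = 1
  a_334 = 14;  a_335 = 3;  a_336 = 11;  a_337 = 0;  a_338 = 8;  a_339 = 15
  a_340 = 1;  a_341 = 14;  a_342 = 2;  a_343 = 15;  a_344 = 5;  a_345 = 2
  a_346 = 3;  a_347 = 3;  a_348 = 4;  a_349 = 10;  a_350 = 6;  a_351 = 4
  a_352 = 2;  a_353 = 0;  a_354 = 13;  a_355 = 15;  a_356 = 15;  a_357 = 12
  a_358 = 12;  a_359 = 7;  a_360 = 15;  a_361 = 9
a_362 = 6·9 + 2·15 + 10·7 + 9·12 = 7
a_363 = 6·7 + 2·9 + 10·15 + 9·7 = 1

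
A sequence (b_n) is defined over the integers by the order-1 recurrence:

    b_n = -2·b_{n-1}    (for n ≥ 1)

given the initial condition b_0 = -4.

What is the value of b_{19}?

b_1 = -2·-4 = 8
b_2 = -2·8 = -16
b_3 = -2·-16 = 32
b_4 = -2·32 = -64
b_5 = -2·-64 = 128
b_6 = -2·128 = -256
b_7 = -2·-256 = 512
b_8 = -2·512 = -1024
b_9 = -2·-1024 = 2048
b_10 = -2·2048 = -4096
b_11 = -2·-4096 = 8192
b_12 = -2·8192 = -16384
b_13 = -2·-16384 = 32768
b_14 = -2·32768 = -65536
b_15 = -2·-65536 = 131072
b_16 = -2·131072 = -262144
b_17 = -2·-262144 = 524288
b_18 = -2·524288 = -1048576
b_19 = -2·-1048576 = 2097152

2097152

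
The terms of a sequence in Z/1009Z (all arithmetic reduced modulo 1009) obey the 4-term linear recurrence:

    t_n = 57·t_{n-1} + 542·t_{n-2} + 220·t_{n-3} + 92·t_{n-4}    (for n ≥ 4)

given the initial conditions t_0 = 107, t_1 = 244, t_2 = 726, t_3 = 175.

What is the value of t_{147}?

230

t_4 = 57·175 + 542·726 + 220·244 + 92·107 = 833
t_5 = 57·833 + 542·175 + 220·726 + 92·244 = 610
t_6 = 57·610 + 542·833 + 220·175 + 92·726 = 274
t_7 = 57·274 + 542·610 + 220·833 + 92·175 = 738
t_8 = 57·738 + 542·274 + 220·610 + 92·833 = 837
t_9 = 57·837 + 542·738 + 220·274 + 92·610 = 74
Continuing the recurrence:
  t_10 = 689;  t_11 = 465;  t_12 = 835;  t_13 = 936;  t_14 = 625;  t_15 = 559
  t_16 = 530;  t_17 = 841;  t_18 = 78;  t_19 = 698;  t_20 = 25;  t_21 = 43
  t_22 = 162;  t_23 = 347;  t_24 = 281;  t_25 = 518;  t_26 = 642;  t_27 = 431
  t_28 = 780;  t_29 = 800;  t_30 = 700;  t_31 = 650;  t_32 = 288;  t_33 = 1006
  t_34 = 85;  t_35 = 254;  t_36 = 619;  t_37 = 674;  t_38 = 719;  t_39 = 799
  t_40 = 763;  t_41 = 527;  t_42 = 402;  t_43 = 11;  t_44 = 38;  t_45 = 765
  t_46 = 687;  t_47 = 30;  t_48 = 1000;  t_49 = 152;  t_50 = 942;  t_51 = 643
  t_52 = 661;  t_53 = 998;  t_54 = 539;  t_55 = 294;  t_56 = 12;  t_57 = 125
  t_58 = 763;  t_59 = 678;  t_60 = 512;  t_61 = 890;  t_62 = 712;  t_63 = 761
  t_64 = 191;  t_65 = 974;  t_66 = 472;  t_67 = 904;  t_68 = 398;  t_69 = 811
  t_70 = 756;  t_71 = 559;  t_72 = 801;  t_73 = 311;  t_74 = 659;  t_75 = 912
  t_76 = 360;  t_77 = 278;  t_78 = 22;  t_79 = 226;  t_80 = 24;  t_81 = 908
  t_82 = 473;  t_83 = 309;  t_84 = 708;  t_85 = 911;  t_86 = 281;  t_87 = 784
  t_88 = 424;  t_89 = 427;  t_90 = 447;  t_91 = 559;  t_92 = 458;  t_93 = 550
  t_94 = 739;  t_95 = 19;  t_96 = 726;  t_97 = 502;  t_98 = 873;  t_99 = 2
  t_100 = 716;  t_101 = 647;  t_102 = 198;  t_103 = 29;  t_104 = 355;  t_105 = 804
  t_106 = 494;  t_107 = 843;  t_108 = 659;  t_109 = 78;  t_110 = 249;  t_111 = 521
  t_112 = 283;  t_113 = 256;  t_114 = 788;  t_115 = 241;  t_116 = 527;  t_117 = 387
  t_118 = 348;  t_119 = 426;  t_120 = 435;  t_121 = 575;  t_122 = 771;  t_123 = 115
  t_124 = 692;  t_125 = 405;  t_126 = 980;  t_127 = 284;  t_128 = 875;  t_129 = 595
  t_130 = 919;  t_131 = 209;  t_132 = 985;  t_133 = 545;  t_134 = 262;  t_135 = 383
  t_136 = 16;  t_137 = 461;  t_138 = 35;  t_139 = 21;  t_140 = 970;  t_141 = 749
  t_142 = 134;  t_143 = 321;  t_144 = 876;  t_145 = 431
t_146 = 57·431 + 542·876 + 220·321 + 92·134 = 114
t_147 = 57·114 + 542·431 + 220·876 + 92·321 = 230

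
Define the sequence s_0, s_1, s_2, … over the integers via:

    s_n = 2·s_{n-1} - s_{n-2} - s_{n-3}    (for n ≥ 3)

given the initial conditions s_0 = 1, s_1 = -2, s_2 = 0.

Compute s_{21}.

s_3 = 2·0 + -1·-2 + -1·1 = 1
s_4 = 2·1 + -1·0 + -1·-2 = 4
s_5 = 2·4 + -1·1 + -1·0 = 7
s_6 = 2·7 + -1·4 + -1·1 = 9
s_7 = 2·9 + -1·7 + -1·4 = 7
s_8 = 2·7 + -1·9 + -1·7 = -2
s_9 = 2·-2 + -1·7 + -1·9 = -20
s_10 = 2·-20 + -1·-2 + -1·7 = -45
s_11 = 2·-45 + -1·-20 + -1·-2 = -68
s_12 = 2·-68 + -1·-45 + -1·-20 = -71
s_13 = 2·-71 + -1·-68 + -1·-45 = -29
s_14 = 2·-29 + -1·-71 + -1·-68 = 81
s_15 = 2·81 + -1·-29 + -1·-71 = 262
s_16 = 2·262 + -1·81 + -1·-29 = 472
s_17 = 2·472 + -1·262 + -1·81 = 601
s_18 = 2·601 + -1·472 + -1·262 = 468
s_19 = 2·468 + -1·601 + -1·472 = -137
s_20 = 2·-137 + -1·468 + -1·601 = -1343
s_21 = 2·-1343 + -1·-137 + -1·468 = -3017

-3017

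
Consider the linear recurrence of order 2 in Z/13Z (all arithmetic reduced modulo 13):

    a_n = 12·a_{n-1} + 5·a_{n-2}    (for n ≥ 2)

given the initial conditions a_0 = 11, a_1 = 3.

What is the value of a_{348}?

7

a_2 = 12·3 + 5·11 = 0
a_3 = 12·0 + 5·3 = 2
a_4 = 12·2 + 5·0 = 11
a_5 = 12·11 + 5·2 = 12
a_6 = 12·12 + 5·11 = 4
a_7 = 12·4 + 5·12 = 4
a_8 = 12·4 + 5·4 = 3
a_9 = 12·3 + 5·4 = 4
a_10 = 12·4 + 5·3 = 11
a_11 = 12·11 + 5·4 = 9
a_12 = 12·9 + 5·11 = 7
a_13 = 12·7 + 5·9 = 12
a_14 = 12·12 + 5·7 = 10
a_15 = 12·10 + 5·12 = 11
a_16 = 12·11 + 5·10 = 0
a_17 = 12·0 + 5·11 = 3
a_18 = 12·3 + 5·0 = 10
a_19 = 12·10 + 5·3 = 5
a_20 = 12·5 + 5·10 = 6
a_21 = 12·6 + 5·5 = 6
a_22 = 12·6 + 5·6 = 11
a_23 = 12·11 + 5·6 = 6
a_24 = 12·6 + 5·11 = 10
a_25 = 12·10 + 5·6 = 7
a_26 = 12·7 + 5·10 = 4
a_27 = 12·4 + 5·7 = 5
a_28 = 12·5 + 5·4 = 2
a_29 = 12·2 + 5·5 = 10
a_30 = 12·10 + 5·2 = 0
a_31 = 12·0 + 5·10 = 11
a_32 = 12·11 + 5·0 = 2
a_33 = 12·2 + 5·11 = 1
a_34 = 12·1 + 5·2 = 9
a_35 = 12·9 + 5·1 = 9
a_36 = 12·9 + 5·9 = 10
a_37 = 12·10 + 5·9 = 9
a_38 = 12·9 + 5·10 = 2
a_39 = 12·2 + 5·9 = 4
a_40 = 12·4 + 5·2 = 6
a_41 = 12·6 + 5·4 = 1
a_42 = 12·1 + 5·6 = 3
a_43 = 12·3 + 5·1 = 2
a_44 = 12·2 + 5·3 = 0
a_45 = 12·0 + 5·2 = 10
a_46 = 12·10 + 5·0 = 3
a_47 = 12·3 + 5·10 = 8
a_48 = 12·8 + 5·3 = 7
a_49 = 12·7 + 5·8 = 7
a_50 = 12·7 + 5·7 = 2
a_51 = 12·2 + 5·7 = 7
a_52 = 12·7 + 5·2 = 3
a_53 = 12·3 + 5·7 = 6
a_54 = 12·6 + 5·3 = 9
a_55 = 12·9 + 5·6 = 8
a_56 = 12·8 + 5·9 = 11
a_57 = 12·11 + 5·8 = 3
(a_56, a_57) = (11, 3) = (a_0, a_1), so the sequence has period 56.
348 ≡ 12 (mod 56), hence a_348 = a_12 = 7.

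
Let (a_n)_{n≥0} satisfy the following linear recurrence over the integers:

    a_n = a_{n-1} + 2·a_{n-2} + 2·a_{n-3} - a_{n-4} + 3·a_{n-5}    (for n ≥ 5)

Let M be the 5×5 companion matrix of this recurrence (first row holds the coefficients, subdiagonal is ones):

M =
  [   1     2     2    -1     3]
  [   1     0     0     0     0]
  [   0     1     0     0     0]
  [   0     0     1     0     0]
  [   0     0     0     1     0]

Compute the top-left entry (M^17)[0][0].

(M^17)[0][0] is the top entry after applying M 17 times to the unit state (1, 0, 0, 0, 0). Equivalently it is h_{21} for the auxiliary sequence (h_n) obeying the same recurrence with h_4 = 1 and h_i = 0 for 0 ≤ i < 4:
h_5 = 1·1 + 2·0 + 2·0 + -1·0 + 3·0 = 1
h_6 = 1·1 + 2·1 + 2·0 + -1·0 + 3·0 = 3
h_7 = 1·3 + 2·1 + 2·1 + -1·0 + 3·0 = 7
h_8 = 1·7 + 2·3 + 2·1 + -1·1 + 3·0 = 14
h_9 = 1·14 + 2·7 + 2·3 + -1·1 + 3·1 = 36
h_10 = 1·36 + 2·14 + 2·7 + -1·3 + 3·1 = 78
h_11 = 1·78 + 2·36 + 2·14 + -1·7 + 3·3 = 180
h_12 = 1·180 + 2·78 + 2·36 + -1·14 + 3·7 = 415
h_13 = 1·415 + 2·180 + 2·78 + -1·36 + 3·14 = 937
h_14 = 1·937 + 2·415 + 2·180 + -1·78 + 3·36 = 2157
h_15 = 1·2157 + 2·937 + 2·415 + -1·180 + 3·78 = 4915
h_16 = 1·4915 + 2·2157 + 2·937 + -1·415 + 3·180 = 11228
h_17 = 1·11228 + 2·4915 + 2·2157 + -1·937 + 3·415 = 25680
h_18 = 1·25680 + 2·11228 + 2·4915 + -1·2157 + 3·937 = 58620
h_19 = 1·58620 + 2·25680 + 2·11228 + -1·4915 + 3·2157 = 133992
h_20 = 1·133992 + 2·58620 + 2·25680 + -1·11228 + 3·4915 = 306109
h_21 = 1·306109 + 2·133992 + 2·58620 + -1·25680 + 3·11228 = 699337

699337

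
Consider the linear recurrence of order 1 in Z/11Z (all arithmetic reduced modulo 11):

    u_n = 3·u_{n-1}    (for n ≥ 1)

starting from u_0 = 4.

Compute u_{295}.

4

u_1 = 3·4 = 1
u_2 = 3·1 = 3
u_3 = 3·3 = 9
u_4 = 3·9 = 5
u_5 = 3·5 = 4
(u_5) = (4) = (u_0), so the sequence has period 5.
295 ≡ 0 (mod 5), hence u_295 = u_0 = 4.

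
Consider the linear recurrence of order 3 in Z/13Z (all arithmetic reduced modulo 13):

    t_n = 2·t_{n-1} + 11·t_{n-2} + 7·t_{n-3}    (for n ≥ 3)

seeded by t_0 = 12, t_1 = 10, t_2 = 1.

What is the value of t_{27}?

t_3 = 2·1 + 11·10 + 7·12 = 1
t_4 = 2·1 + 11·1 + 7·10 = 5
t_5 = 2·5 + 11·1 + 7·1 = 2
t_6 = 2·2 + 11·5 + 7·1 = 1
t_7 = 2·1 + 11·2 + 7·5 = 7
t_8 = 2·7 + 11·1 + 7·2 = 0
t_9 = 2·0 + 11·7 + 7·1 = 6
t_10 = 2·6 + 11·0 + 7·7 = 9
t_11 = 2·9 + 11·6 + 7·0 = 6
t_12 = 2·6 + 11·9 + 7·6 = 10
t_13 = 2·10 + 11·6 + 7·9 = 6
t_14 = 2·6 + 11·10 + 7·6 = 8
t_15 = 2·8 + 11·6 + 7·10 = 9
t_16 = 2·9 + 11·8 + 7·6 = 5
t_17 = 2·5 + 11·9 + 7·8 = 9
t_18 = 2·9 + 11·5 + 7·9 = 6
t_19 = 2·6 + 11·9 + 7·5 = 3
t_20 = 2·3 + 11·6 + 7·9 = 5
t_21 = 2·5 + 11·3 + 7·6 = 7
t_22 = 2·7 + 11·5 + 7·3 = 12
t_23 = 2·12 + 11·7 + 7·5 = 6
t_24 = 2·6 + 11·12 + 7·7 = 11
t_25 = 2·11 + 11·6 + 7·12 = 3
t_26 = 2·3 + 11·11 + 7·6 = 0
t_27 = 2·0 + 11·3 + 7·11 = 6

6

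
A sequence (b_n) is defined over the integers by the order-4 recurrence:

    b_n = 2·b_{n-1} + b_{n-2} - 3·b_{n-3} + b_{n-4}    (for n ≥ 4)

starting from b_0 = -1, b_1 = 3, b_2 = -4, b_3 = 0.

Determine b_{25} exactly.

-2858710

b_4 = 2·0 + 1·-4 + -3·3 + 1·-1 = -14
b_5 = 2·-14 + 1·0 + -3·-4 + 1·3 = -13
b_6 = 2·-13 + 1·-14 + -3·0 + 1·-4 = -44
b_7 = 2·-44 + 1·-13 + -3·-14 + 1·0 = -59
b_8 = 2·-59 + 1·-44 + -3·-13 + 1·-14 = -137
b_9 = 2·-137 + 1·-59 + -3·-44 + 1·-13 = -214
b_10 = 2·-214 + 1·-137 + -3·-59 + 1·-44 = -432
b_11 = 2·-432 + 1·-214 + -3·-137 + 1·-59 = -726
b_12 = 2·-726 + 1·-432 + -3·-214 + 1·-137 = -1379
b_13 = 2·-1379 + 1·-726 + -3·-432 + 1·-214 = -2402
b_14 = 2·-2402 + 1·-1379 + -3·-726 + 1·-432 = -4437
b_15 = 2·-4437 + 1·-2402 + -3·-1379 + 1·-726 = -7865
b_16 = 2·-7865 + 1·-4437 + -3·-2402 + 1·-1379 = -14340
b_17 = 2·-14340 + 1·-7865 + -3·-4437 + 1·-2402 = -25636
b_18 = 2·-25636 + 1·-14340 + -3·-7865 + 1·-4437 = -46454
b_19 = 2·-46454 + 1·-25636 + -3·-14340 + 1·-7865 = -83389
b_20 = 2·-83389 + 1·-46454 + -3·-25636 + 1·-14340 = -150664
b_21 = 2·-150664 + 1·-83389 + -3·-46454 + 1·-25636 = -270991
b_22 = 2·-270991 + 1·-150664 + -3·-83389 + 1·-46454 = -488933
b_23 = 2·-488933 + 1·-270991 + -3·-150664 + 1·-83389 = -880254
b_24 = 2·-880254 + 1·-488933 + -3·-270991 + 1·-150664 = -1587132
b_25 = 2·-1587132 + 1·-880254 + -3·-488933 + 1·-270991 = -2858710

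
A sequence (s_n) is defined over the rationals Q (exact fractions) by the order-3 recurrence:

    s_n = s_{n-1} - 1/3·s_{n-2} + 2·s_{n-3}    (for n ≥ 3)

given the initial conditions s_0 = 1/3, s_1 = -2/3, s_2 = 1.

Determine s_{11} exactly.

23177/729

s_3 = 1·1 + -1/3·-2/3 + 2·1/3 = 17/9
s_4 = 1·17/9 + -1/3·1 + 2·-2/3 = 2/9
s_5 = 1·2/9 + -1/3·17/9 + 2·1 = 43/27
s_6 = 1·43/27 + -1/3·2/9 + 2·17/9 = 143/27
s_7 = 1·143/27 + -1/3·43/27 + 2·2/9 = 422/81
s_8 = 1·422/81 + -1/3·143/27 + 2·43/27 = 179/27
s_9 = 1·179/27 + -1/3·422/81 + 2·143/27 = 3763/243
s_10 = 1·3763/243 + -1/3·179/27 + 2·422/81 = 5758/243
s_11 = 1·5758/243 + -1/3·3763/243 + 2·179/27 = 23177/729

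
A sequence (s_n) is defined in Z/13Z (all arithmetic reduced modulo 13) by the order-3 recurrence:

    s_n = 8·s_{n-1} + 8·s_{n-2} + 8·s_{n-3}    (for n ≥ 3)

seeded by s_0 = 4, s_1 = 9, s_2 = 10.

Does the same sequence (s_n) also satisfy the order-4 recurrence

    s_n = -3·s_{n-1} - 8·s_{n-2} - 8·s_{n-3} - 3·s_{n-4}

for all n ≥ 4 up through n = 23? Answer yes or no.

yes

Terms s_0..s_23: 4, 9, 10, 2, 12, 10, 10, 9, 11, 6, 0, 6, 5, 10, 12, 8, 6, 0, 8, 8, 11, 8, 8, 8
n=4: candidate gives 12, actual s_4 = 12 ✓
n=5: candidate gives 10, actual s_5 = 10 ✓
n=6: candidate gives 10, actual s_6 = 10 ✓
n=7: candidate gives 9, actual s_7 = 9 ✓
n=8: candidate gives 11, actual s_8 = 11 ✓
n=9: candidate gives 6, actual s_9 = 6 ✓
n=10: candidate gives 0, actual s_10 = 0 ✓
n=11: candidate gives 6, actual s_11 = 6 ✓
n=12: candidate gives 5, actual s_12 = 5 ✓
n=13: candidate gives 10, actual s_13 = 10 ✓
n=14: candidate gives 12, actual s_14 = 12 ✓
n=15: candidate gives 8, actual s_15 = 8 ✓
n=16: candidate gives 6, actual s_16 = 6 ✓
n=17: candidate gives 0, actual s_17 = 0 ✓
n=18: candidate gives 8, actual s_18 = 8 ✓
n=19: candidate gives 8, actual s_19 = 8 ✓
n=20: candidate gives 11, actual s_20 = 11 ✓
n=21: candidate gives 8, actual s_21 = 8 ✓
n=22: candidate gives 8, actual s_22 = 8 ✓
n=23: candidate gives 8, actual s_23 = 8 ✓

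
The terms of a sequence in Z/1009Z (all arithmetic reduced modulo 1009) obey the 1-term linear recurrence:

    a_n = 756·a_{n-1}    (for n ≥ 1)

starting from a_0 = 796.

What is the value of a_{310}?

a_1 = 756·796 = 412
a_2 = 756·412 = 700
a_3 = 756·700 = 484
a_4 = 756·484 = 646
a_5 = 756·646 = 20
a_6 = 756·20 = 994
Continuing the recurrence:
  a_7 = 768;  a_8 = 433;  a_9 = 432;  a_10 = 685;  a_11 = 243;  a_12 = 70
  a_13 = 452;  a_14 = 670;  a_15 = 2;  a_16 = 503;  a_17 = 884;  a_18 = 346
  a_19 = 245;  a_20 = 573;  a_21 = 327;  a_22 = 7;  a_23 = 247;  a_24 = 67
  a_25 = 202;  a_26 = 353;  a_27 = 492;  a_28 = 640;  a_29 = 529;  a_30 = 360
  a_31 = 739;  a_32 = 707;  a_33 = 731;  a_34 = 713;  a_35 = 222;  a_36 = 338
  a_37 = 251;  a_38 = 64;  a_39 = 961;  a_40 = 36;  a_41 = 982;  a_42 = 777
  a_43 = 174;  a_44 = 374;  a_45 = 224;  a_46 = 841;  a_47 = 126;  a_48 = 410
  a_49 = 197;  a_50 = 609;  a_51 = 300;  a_52 = 784;  a_53 = 421;  a_54 = 441
  a_55 = 426;  a_56 = 185;  a_57 = 618;  a_58 = 41;  a_59 = 726;  a_60 = 969
  a_61 = 30;  a_62 = 482;  a_63 = 143;  a_64 = 145;  a_65 = 648;  a_66 = 523
  a_67 = 869;  a_68 = 105;  a_69 = 678;  a_70 = 1005;  a_71 = 3;  a_72 = 250
  a_73 = 317;  a_74 = 519;  a_75 = 872;  a_76 = 355;  a_77 = 995;  a_78 = 515
  a_79 = 875;  a_80 = 605;  a_81 = 303;  a_82 = 25;  a_83 = 738;  a_84 = 960
  a_85 = 289;  a_86 = 540;  a_87 = 604;  a_88 = 556;  a_89 = 592;  a_90 = 565
  a_91 = 333;  a_92 = 507;  a_93 = 881;  a_94 = 96;  a_95 = 937;  a_96 = 54
  a_97 = 464;  a_98 = 661;  a_99 = 261;  a_100 = 561;  a_101 = 336;  a_102 = 757
  a_103 = 189;  a_104 = 615;  a_105 = 800;  a_106 = 409;  a_107 = 450;  a_108 = 167
  a_109 = 127;  a_110 = 157;  a_111 = 639;  a_112 = 782;  a_113 = 927;  a_114 = 566
  a_115 = 80;  a_116 = 949;  a_117 = 45;  a_118 = 723;  a_119 = 719;  a_120 = 722
  a_121 = 972;  a_122 = 280;  a_123 = 799;  a_124 = 662;  a_125 = 8;  a_126 = 1003
  a_127 = 509;  a_128 = 375;  a_129 = 980;  a_130 = 274;  a_131 = 299;  a_132 = 28
  a_133 = 988;  a_134 = 268;  a_135 = 808;  a_136 = 403;  a_137 = 959;  a_138 = 542
  a_139 = 98;  a_140 = 431;  a_141 = 938;  a_142 = 810;  a_143 = 906;  a_144 = 834
  a_145 = 888;  a_146 = 343;  a_147 = 1004;  a_148 = 256;  a_149 = 817;  a_150 = 144
  a_151 = 901;  a_152 = 81;  a_153 = 696;  a_154 = 487;  a_155 = 896;  a_156 = 337
  a_157 = 504;  a_158 = 631;  a_159 = 788;  a_160 = 418;  a_161 = 191;  a_162 = 109
  a_163 = 675;  a_164 = 755;  a_165 = 695;  a_166 = 740;  a_167 = 454;  a_168 = 164
  a_169 = 886;  a_170 = 849;  a_171 = 120;  a_172 = 919;  a_173 = 572;  a_174 = 580
  a_175 = 574;  a_176 = 74;  a_177 = 449;  a_178 = 420;  a_179 = 694;  a_180 = 993
  a_181 = 12;  a_182 = 1000;  a_183 = 259;  a_184 = 58;  a_185 = 461;  a_186 = 411
  a_187 = 953;  a_188 = 42;  a_189 = 473;  a_190 = 402;  a_191 = 203;  a_192 = 100
  a_193 = 934;  a_194 = 813;  a_195 = 147;  a_196 = 142;  a_197 = 398;  a_198 = 206
  a_199 = 350;  a_200 = 242;  a_201 = 323;  a_202 = 10;  a_203 = 497;  a_204 = 384
  a_205 = 721;  a_206 = 216;  a_207 = 847;  a_208 = 626;  a_209 = 35;  a_210 = 226
  a_211 = 335;  a_212 = 1;  a_213 = 756;  a_214 = 442;  a_215 = 173;  a_216 = 627
  a_217 = 791;  a_218 = 668;  a_219 = 508;  a_220 = 628;  a_221 = 538;  a_222 = 101
  a_223 = 681;  a_224 = 246;  a_225 = 320;  a_226 = 769;  a_227 = 180;  a_228 = 874
  a_229 = 858;  a_230 = 870;  a_231 = 861;  a_232 = 111;  a_233 = 169;  a_234 = 630
  a_235 = 32;  a_236 = 985;  a_237 = 18;  a_238 = 491;  a_239 = 893;  a_240 = 87
  a_241 = 187;  a_242 = 112;  a_243 = 925;  a_244 = 63;  a_245 = 205;  a_246 = 603
  a_247 = 809;  a_248 = 150;  a_249 = 392;  a_250 = 715;  a_251 = 725;  a_252 = 213
  a_253 = 597;  a_254 = 309;  a_255 = 525;  a_256 = 363;  a_257 = 989;  a_258 = 15
  a_259 = 241;  a_260 = 576;  a_261 = 577;  a_262 = 324;  a_263 = 766;  a_264 = 939
  a_265 = 557;  a_266 = 339;  a_267 = 1007;  a_268 = 506;  a_269 = 125;  a_270 = 663
  a_271 = 764;  a_272 = 436;  a_273 = 682;  a_274 = 1002;  a_275 = 762;  a_276 = 942
  a_277 = 807;  a_278 = 656;  a_279 = 517;  a_280 = 369;  a_281 = 480;  a_282 = 649
  a_283 = 270;  a_284 = 302;  a_285 = 278;  a_286 = 296;  a_287 = 787;  a_288 = 671
  a_289 = 758;  a_290 = 945;  a_291 = 48;  a_292 = 973;  a_293 = 27;  a_294 = 232
  a_295 = 835;  a_296 = 635;  a_297 = 785;  a_298 = 168;  a_299 = 883;  a_300 = 599
  a_301 = 812;  a_302 = 400;  a_303 = 709;  a_304 = 225;  a_305 = 588;  a_306 = 568
  a_307 = 583;  a_308 = 824
a_309 = 756·824 = 391
a_310 = 756·391 = 968

968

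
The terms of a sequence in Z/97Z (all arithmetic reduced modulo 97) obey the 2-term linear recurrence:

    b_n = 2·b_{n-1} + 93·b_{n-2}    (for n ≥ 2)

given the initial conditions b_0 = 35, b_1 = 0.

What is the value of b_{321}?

72

b_2 = 2·0 + 93·35 = 54
b_3 = 2·54 + 93·0 = 11
b_4 = 2·11 + 93·54 = 0
b_5 = 2·0 + 93·11 = 53
b_6 = 2·53 + 93·0 = 9
b_7 = 2·9 + 93·53 = 0
b_8 = 2·0 + 93·9 = 61
b_9 = 2·61 + 93·0 = 25
b_10 = 2·25 + 93·61 = 0
b_11 = 2·0 + 93·25 = 94
b_12 = 2·94 + 93·0 = 91
b_13 = 2·91 + 93·94 = 0
b_14 = 2·0 + 93·91 = 24
b_15 = 2·24 + 93·0 = 48
b_16 = 2·48 + 93·24 = 0
b_17 = 2·0 + 93·48 = 2
b_18 = 2·2 + 93·0 = 4
b_19 = 2·4 + 93·2 = 0
b_20 = 2·0 + 93·4 = 81
b_21 = 2·81 + 93·0 = 65
b_22 = 2·65 + 93·81 = 0
b_23 = 2·0 + 93·65 = 31
b_24 = 2·31 + 93·0 = 62
b_25 = 2·62 + 93·31 = 0
b_26 = 2·0 + 93·62 = 43
b_27 = 2·43 + 93·0 = 86
b_28 = 2·86 + 93·43 = 0
b_29 = 2·0 + 93·86 = 44
b_30 = 2·44 + 93·0 = 88
b_31 = 2·88 + 93·44 = 0
b_32 = 2·0 + 93·88 = 36
b_33 = 2·36 + 93·0 = 72
b_34 = 2·72 + 93·36 = 0
b_35 = 2·0 + 93·72 = 3
b_36 = 2·3 + 93·0 = 6
b_37 = 2·6 + 93·3 = 0
b_38 = 2·0 + 93·6 = 73
b_39 = 2·73 + 93·0 = 49
b_40 = 2·49 + 93·73 = 0
b_41 = 2·0 + 93·49 = 95
b_42 = 2·95 + 93·0 = 93
b_43 = 2·93 + 93·95 = 0
b_44 = 2·0 + 93·93 = 16
b_45 = 2·16 + 93·0 = 32
b_46 = 2·32 + 93·16 = 0
b_47 = 2·0 + 93·32 = 66
b_48 = 2·66 + 93·0 = 35
b_49 = 2·35 + 93·66 = 0
(b_48, b_49) = (35, 0) = (b_0, b_1), so the sequence has period 48.
321 ≡ 33 (mod 48), hence b_321 = b_33 = 72.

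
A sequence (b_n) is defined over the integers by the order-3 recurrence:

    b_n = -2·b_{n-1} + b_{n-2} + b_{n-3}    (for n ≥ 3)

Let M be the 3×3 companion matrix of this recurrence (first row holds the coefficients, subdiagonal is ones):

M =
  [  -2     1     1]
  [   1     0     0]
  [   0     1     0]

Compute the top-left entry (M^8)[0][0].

636

(M^8)[0][0] is the top entry after applying M 8 times to the unit state (1, 0, 0). Equivalently it is h_{10} for the auxiliary sequence (h_n) obeying the same recurrence with h_2 = 1 and h_i = 0 for 0 ≤ i < 2:
h_3 = -2·1 + 1·0 + 1·0 = -2
h_4 = -2·-2 + 1·1 + 1·0 = 5
h_5 = -2·5 + 1·-2 + 1·1 = -11
h_6 = -2·-11 + 1·5 + 1·-2 = 25
h_7 = -2·25 + 1·-11 + 1·5 = -56
h_8 = -2·-56 + 1·25 + 1·-11 = 126
h_9 = -2·126 + 1·-56 + 1·25 = -283
h_10 = -2·-283 + 1·126 + 1·-56 = 636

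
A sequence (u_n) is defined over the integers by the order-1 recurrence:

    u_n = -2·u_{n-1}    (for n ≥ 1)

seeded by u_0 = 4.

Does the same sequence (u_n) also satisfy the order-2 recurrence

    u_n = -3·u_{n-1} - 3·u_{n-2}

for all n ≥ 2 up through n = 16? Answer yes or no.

no

Terms u_0..u_16: 4, -8, 16, -32, 64, -128, 256, -512, 1024, -2048, 4096, -8192, 16384, -32768, 65536, -131072, 262144
n=2: candidate gives 12, actual u_2 = 16 ✗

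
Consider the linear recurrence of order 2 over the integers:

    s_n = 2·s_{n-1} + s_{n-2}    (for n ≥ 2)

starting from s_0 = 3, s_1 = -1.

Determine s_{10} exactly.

s_2 = 2·-1 + 1·3 = 1
s_3 = 2·1 + 1·-1 = 1
s_4 = 2·1 + 1·1 = 3
s_5 = 2·3 + 1·1 = 7
s_6 = 2·7 + 1·3 = 17
s_7 = 2·17 + 1·7 = 41
s_8 = 2·41 + 1·17 = 99
s_9 = 2·99 + 1·41 = 239
s_10 = 2·239 + 1·99 = 577

577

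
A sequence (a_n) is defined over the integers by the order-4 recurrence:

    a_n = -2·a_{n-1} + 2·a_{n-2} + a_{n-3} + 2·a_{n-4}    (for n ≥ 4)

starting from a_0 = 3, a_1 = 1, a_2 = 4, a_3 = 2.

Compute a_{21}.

-145599266

a_4 = -2·2 + 2·4 + 1·1 + 2·3 = 11
a_5 = -2·11 + 2·2 + 1·4 + 2·1 = -12
a_6 = -2·-12 + 2·11 + 1·2 + 2·4 = 56
a_7 = -2·56 + 2·-12 + 1·11 + 2·2 = -121
a_8 = -2·-121 + 2·56 + 1·-12 + 2·11 = 364
a_9 = -2·364 + 2·-121 + 1·56 + 2·-12 = -938
a_10 = -2·-938 + 2·364 + 1·-121 + 2·56 = 2595
a_11 = -2·2595 + 2·-938 + 1·364 + 2·-121 = -6944
a_12 = -2·-6944 + 2·2595 + 1·-938 + 2·364 = 18868
a_13 = -2·18868 + 2·-6944 + 1·2595 + 2·-938 = -50905
a_14 = -2·-50905 + 2·18868 + 1·-6944 + 2·2595 = 137792
a_15 = -2·137792 + 2·-50905 + 1·18868 + 2·-6944 = -372414
a_16 = -2·-372414 + 2·137792 + 1·-50905 + 2·18868 = 1007243
a_17 = -2·1007243 + 2·-372414 + 1·137792 + 2·-50905 = -2723332
a_18 = -2·-2723332 + 2·1007243 + 1·-372414 + 2·137792 = 7364320
a_19 = -2·7364320 + 2·-2723332 + 1·1007243 + 2·-372414 = -19912889
a_20 = -2·-19912889 + 2·7364320 + 1·-2723332 + 2·1007243 = 53845572
a_21 = -2·53845572 + 2·-19912889 + 1·7364320 + 2·-2723332 = -145599266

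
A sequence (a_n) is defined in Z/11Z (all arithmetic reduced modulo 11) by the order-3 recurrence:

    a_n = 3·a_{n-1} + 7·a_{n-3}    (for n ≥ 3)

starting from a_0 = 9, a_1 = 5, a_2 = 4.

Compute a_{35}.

1

a_3 = 3·4 + 0·5 + 7·9 = 9
a_4 = 3·9 + 0·4 + 7·5 = 7
a_5 = 3·7 + 0·9 + 7·4 = 5
a_6 = 3·5 + 0·7 + 7·9 = 1
a_7 = 3·1 + 0·5 + 7·7 = 8
a_8 = 3·8 + 0·1 + 7·5 = 4
a_9 = 3·4 + 0·8 + 7·1 = 8
a_10 = 3·8 + 0·4 + 7·8 = 3
a_11 = 3·3 + 0·8 + 7·4 = 4
a_12 = 3·4 + 0·3 + 7·8 = 2
a_13 = 3·2 + 0·4 + 7·3 = 5
a_14 = 3·5 + 0·2 + 7·4 = 10
a_15 = 3·10 + 0·5 + 7·2 = 0
a_16 = 3·0 + 0·10 + 7·5 = 2
a_17 = 3·2 + 0·0 + 7·10 = 10
a_18 = 3·10 + 0·2 + 7·0 = 8
a_19 = 3·8 + 0·10 + 7·2 = 5
a_20 = 3·5 + 0·8 + 7·10 = 8
a_21 = 3·8 + 0·5 + 7·8 = 3
a_22 = 3·3 + 0·8 + 7·5 = 0
a_23 = 3·0 + 0·3 + 7·8 = 1
a_24 = 3·1 + 0·0 + 7·3 = 2
a_25 = 3·2 + 0·1 + 7·0 = 6
a_26 = 3·6 + 0·2 + 7·1 = 3
a_27 = 3·3 + 0·6 + 7·2 = 1
a_28 = 3·1 + 0·3 + 7·6 = 1
a_29 = 3·1 + 0·1 + 7·3 = 2
a_30 = 3·2 + 0·1 + 7·1 = 2
a_31 = 3·2 + 0·2 + 7·1 = 2
a_32 = 3·2 + 0·2 + 7·2 = 9
a_33 = 3·9 + 0·2 + 7·2 = 8
a_34 = 3·8 + 0·9 + 7·2 = 5
a_35 = 3·5 + 0·8 + 7·9 = 1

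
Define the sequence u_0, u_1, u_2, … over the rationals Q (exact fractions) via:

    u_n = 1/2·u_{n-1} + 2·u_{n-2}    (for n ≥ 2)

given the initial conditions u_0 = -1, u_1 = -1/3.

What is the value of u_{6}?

u_2 = 1/2·-1/3 + 2·-1 = -13/6
u_3 = 1/2·-13/6 + 2·-1/3 = -7/4
u_4 = 1/2·-7/4 + 2·-13/6 = -125/24
u_5 = 1/2·-125/24 + 2·-7/4 = -293/48
u_6 = 1/2·-293/48 + 2·-125/24 = -431/32

-431/32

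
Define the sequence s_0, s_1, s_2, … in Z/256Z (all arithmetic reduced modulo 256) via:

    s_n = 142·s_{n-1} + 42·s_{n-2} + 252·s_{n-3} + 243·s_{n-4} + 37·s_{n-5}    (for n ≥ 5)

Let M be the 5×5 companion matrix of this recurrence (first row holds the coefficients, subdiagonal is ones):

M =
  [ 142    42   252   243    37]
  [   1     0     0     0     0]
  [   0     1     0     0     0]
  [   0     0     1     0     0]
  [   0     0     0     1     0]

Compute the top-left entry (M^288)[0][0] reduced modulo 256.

(M^288)[0][0] is the top entry after applying M 288 times to the unit state (1, 0, 0, 0, 0). Equivalently it is h_{292} for the auxiliary sequence (h_n) obeying the same recurrence with h_4 = 1 and h_i = 0 for 0 ≤ i < 4:
h_5 = 142·1 + 42·0 + 252·0 + 243·0 + 37·0 = 142
h_6 = 142·142 + 42·1 + 252·0 + 243·0 + 37·0 = 238
h_7 = 142·238 + 42·142 + 252·1 + 243·0 + 37·0 = 76
h_8 = 142·76 + 42·238 + 252·142 + 243·1 + 37·0 = 239
h_9 = 142·239 + 42·76 + 252·238 + 243·142 + 37·1 = 65
h_10 = 142·65 + 42·239 + 252·76 + 243·238 + 37·142 = 132
Continuing the recurrence:
  h_11 = 176;  h_12 = 29;  h_13 = 36;  h_14 = 171;  h_15 = 114;  h_16 = 177
  h_17 = 147;  h_18 = 81;  h_19 = 53;  h_20 = 225;  h_21 = 90;  h_22 = 36
  h_23 = 60;  h_24 = 4;  h_25 = 115;  h_26 = 176;  h_27 = 150;  h_28 = 192
  h_29 = 25;  h_30 = 181;  h_31 = 82;  h_32 = 184;  h_33 = 43;  h_34 = 46
  h_35 = 177;  h_36 = 144;  h_37 = 155;  h_38 = 183;  h_39 = 89;  h_40 = 61
  h_41 = 133;  h_42 = 128;  h_43 = 204;  h_44 = 216;  h_45 = 88;  h_46 = 201
  h_47 = 178;  h_48 = 218;  h_49 = 188;  h_50 = 199;  h_51 = 213;  h_52 = 132
  h_53 = 4;  h_54 = 157;  h_55 = 160;  h_56 = 135;  h_57 = 142;  h_58 = 5
  h_59 = 135;  h_60 = 193;  h_61 = 109;  h_62 = 73;  h_63 = 58;  h_64 = 40
  h_65 = 236;  h_66 = 156;  h_67 = 59;  h_68 = 252;  h_69 = 210;  h_70 = 24
  h_71 = 97;  h_72 = 49;  h_73 = 122;  h_74 = 84;  h_75 = 99;  h_76 = 82
  h_77 = 77;  h_78 = 252;  h_79 = 63;  h_80 = 59;  h_81 = 17;  h_82 = 117
  h_83 = 253;  h_84 = 96;  h_85 = 152;  h_86 = 160;  h_87 = 64;  h_88 = 17
  h_89 = 150;  h_90 = 214;  h_91 = 236;  h_92 = 15;  h_93 = 137;  h_94 = 148
  h_95 = 72;  h_96 = 109;  h_97 = 44;  h_98 = 115;  h_99 = 10;  h_100 = 153
  h_101 = 59;  h_102 = 49;  h_103 = 149;  h_104 = 113;  h_105 = 122;  h_106 = 236
  h_107 = 172;  h_108 = 4;  h_109 = 227;  h_110 = 136;  h_111 = 254;  h_112 = 80
  h_113 = 249;  h_114 = 45;  h_115 = 82;  h_116 = 160;  h_117 = 107;  h_118 = 6
  h_119 = 185;  h_120 = 168;  h_121 = 35;  h_122 = 63;  h_123 = 137;  h_124 = 253
  h_125 = 85;  h_126 = 96;  h_127 = 100;  h_128 = 216;  h_129 = 248;  h_130 = 217
  h_131 = 122;  h_132 = 226;  h_133 = 156;  h_134 = 135;  h_135 = 29;  h_136 = 244
  h_137 = 188;  h_138 = 141;  h_139 = 72;  h_140 = 239;  h_141 = 230;  h_142 = 173
  h_143 = 175;  h_144 = 33;  h_145 = 45;  h_146 = 25;  h_147 = 218;  h_148 = 240
  h_149 = 252;  h_150 = 252;  h_151 = 235;  h_152 = 20;  h_153 = 154;  h_154 = 168
  h_155 = 161;  h_156 = 105;  h_157 = 26;  h_158 = 220;  h_159 = 195;  h_160 = 202
  h_161 = 117;  h_162 = 148;  h_163 = 7;  h_164 = 67;  h_165 = 65;  h_166 = 85
  h_167 = 205;  h_168 = 64;  h_169 = 48;  h_170 = 0;  h_171 = 192;  h_172 = 33
  h_173 = 158;  h_174 = 254;  h_175 = 140;  h_176 = 239;  h_177 = 81;  h_178 = 228
  h_179 = 160;  h_180 = 253;  h_181 = 116;  h_182 = 123;  h_183 = 34;  h_184 = 129
  h_185 = 227;  h_186 = 17;  h_187 = 181;  h_188 = 1;  h_189 = 26;  h_190 = 180
  h_191 = 92;  h_192 = 68;  h_193 = 211;  h_194 = 96;  h_195 = 38;  h_196 = 96
  h_197 = 25;  h_198 = 165;  h_199 = 18;  h_200 = 72;  h_201 = 235;  h_202 = 30
  h_203 = 1;  h_204 = 192;  h_205 = 171;  h_206 = 199;  h_207 = 185;  h_208 = 253
  h_209 = 165;  h_210 = 192;  h_211 = 252;  h_212 = 152;  h_213 = 216;  h_214 = 233
  h_215 = 66;  h_216 = 42;  h_217 = 124;  h_218 = 7;  h_219 = 229;  h_220 = 164
  h_221 = 52;  h_222 = 189;  h_223 = 48;  h_224 = 151;  h_225 = 190;  h_226 = 85
  h_227 = 215;  h_228 = 129;  h_229 = 173;  h_230 = 233;  h_231 = 250;  h_232 = 184
  h_233 = 76;  h_234 = 156;  h_235 = 27;  h_236 = 44;  h_237 = 34;  h_238 = 184
  h_239 = 33;  h_240 = 161;  h_241 = 122;  h_242 = 36;  h_243 = 99;  h_244 = 130
  h_245 = 221;  h_246 = 44;  h_247 = 207;  h_248 = 75;  h_249 = 113;  h_250 = 117
  h_251 = 29;  h_252 = 160;  h_253 = 200;  h_254 = 32;  h_255 = 128;  h_256 = 49
  h_257 = 166;  h_258 = 102;  h_259 = 44;  h_260 = 143;  h_261 = 153;  h_262 = 116
  h_263 = 184;  h_264 = 205;  h_265 = 252;  h_266 = 195;  h_267 = 186;  h_268 = 105
  h_269 = 139;  h_270 = 241;  h_271 = 149;  h_272 = 145;  h_273 = 58;  h_274 = 124
  h_275 = 76;  h_276 = 196;  h_277 = 67;  h_278 = 56;  h_279 = 14;  h_280 = 240
  h_281 = 121;  h_282 = 29;  h_283 = 146;  h_284 = 176;  h_285 = 171;  h_286 = 118
  h_287 = 137;  h_288 = 216;  h_289 = 51;  h_290 = 79
h_291 = 142·79 + 42·51 + 252·216 + 243·137 + 37·118 = 233
h_292 = 142·233 + 42·79 + 252·51 + 243·216 + 37·137 = 61

61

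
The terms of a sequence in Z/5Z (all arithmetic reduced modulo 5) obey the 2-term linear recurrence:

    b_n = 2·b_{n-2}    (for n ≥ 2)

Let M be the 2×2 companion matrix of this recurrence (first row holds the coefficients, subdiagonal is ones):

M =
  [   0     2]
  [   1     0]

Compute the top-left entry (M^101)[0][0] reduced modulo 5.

0

(M^101)[0][0] is the top entry after applying M 101 times to the unit state (1, 0). Equivalently it is h_{102} for the auxiliary sequence (h_n) obeying the same recurrence with h_1 = 1 and h_i = 0 for 0 ≤ i < 1:
h_2 = 0·1 + 2·0 = 0
h_3 = 0·0 + 2·1 = 2
h_4 = 0·2 + 2·0 = 0
h_5 = 0·0 + 2·2 = 4
h_6 = 0·4 + 2·0 = 0
h_7 = 0·0 + 2·4 = 3
h_8 = 0·3 + 2·0 = 0
h_9 = 0·0 + 2·3 = 1
(h_8, h_9) = (0, 1) = (h_0, h_1), so the sequence has period 8.
102 ≡ 6 (mod 8), hence h_102 = h_6 = 0.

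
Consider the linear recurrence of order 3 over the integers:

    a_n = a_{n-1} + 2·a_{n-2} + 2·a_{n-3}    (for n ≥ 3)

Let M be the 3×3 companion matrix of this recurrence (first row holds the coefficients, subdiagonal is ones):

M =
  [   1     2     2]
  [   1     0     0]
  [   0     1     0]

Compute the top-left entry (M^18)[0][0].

(M^18)[0][0] is the top entry after applying M 18 times to the unit state (1, 0, 0). Equivalently it is h_{20} for the auxiliary sequence (h_n) obeying the same recurrence with h_2 = 1 and h_i = 0 for 0 ≤ i < 2:
h_3 = 1·1 + 2·0 + 2·0 = 1
h_4 = 1·1 + 2·1 + 2·0 = 3
h_5 = 1·3 + 2·1 + 2·1 = 7
h_6 = 1·7 + 2·3 + 2·1 = 15
h_7 = 1·15 + 2·7 + 2·3 = 35
h_8 = 1·35 + 2·15 + 2·7 = 79
h_9 = 1·79 + 2·35 + 2·15 = 179
h_10 = 1·179 + 2·79 + 2·35 = 407
h_11 = 1·407 + 2·179 + 2·79 = 923
h_12 = 1·923 + 2·407 + 2·179 = 2095
h_13 = 1·2095 + 2·923 + 2·407 = 4755
h_14 = 1·4755 + 2·2095 + 2·923 = 10791
h_15 = 1·10791 + 2·4755 + 2·2095 = 24491
h_16 = 1·24491 + 2·10791 + 2·4755 = 55583
h_17 = 1·55583 + 2·24491 + 2·10791 = 126147
h_18 = 1·126147 + 2·55583 + 2·24491 = 286295
h_19 = 1·286295 + 2·126147 + 2·55583 = 649755
h_20 = 1·649755 + 2·286295 + 2·126147 = 1474639

1474639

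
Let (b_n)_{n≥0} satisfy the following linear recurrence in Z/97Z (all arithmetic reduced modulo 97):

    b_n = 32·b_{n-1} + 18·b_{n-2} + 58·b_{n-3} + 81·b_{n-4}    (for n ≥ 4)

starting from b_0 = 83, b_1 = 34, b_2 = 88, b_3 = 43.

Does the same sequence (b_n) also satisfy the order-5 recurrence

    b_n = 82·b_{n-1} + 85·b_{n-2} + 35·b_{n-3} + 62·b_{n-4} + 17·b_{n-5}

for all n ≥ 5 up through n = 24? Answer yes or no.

no

Terms b_0..b_24: 83, 34, 88, 43, 15, 91, 0, 74, 34, 91, 56, 47, 68, 61, 59, 67, 30, 53, 37, 90, 29, 63, 85, 22, 89
n=5: candidate gives 38, actual b_5 = 91 ✗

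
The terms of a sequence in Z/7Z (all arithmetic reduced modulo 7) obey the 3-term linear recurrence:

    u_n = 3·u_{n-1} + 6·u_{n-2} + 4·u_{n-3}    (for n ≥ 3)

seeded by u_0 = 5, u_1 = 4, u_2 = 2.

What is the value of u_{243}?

u_3 = 3·2 + 6·4 + 4·5 = 1
u_4 = 3·1 + 6·2 + 4·4 = 3
u_5 = 3·3 + 6·1 + 4·2 = 2
u_6 = 3·2 + 6·3 + 4·1 = 0
u_7 = 3·0 + 6·2 + 4·3 = 3
u_8 = 3·3 + 6·0 + 4·2 = 3
Continuing the recurrence:
  u_9 = 6;  u_10 = 6;  u_11 = 3;  u_12 = 6;  u_13 = 4;  u_14 = 4
  u_15 = 4;  u_16 = 3;  u_17 = 0;  u_18 = 6;  u_19 = 2;  u_20 = 0
  u_21 = 1;  u_22 = 4;  u_23 = 4;  u_24 = 5;  u_25 = 6;  u_26 = 1
  u_27 = 3;  u_28 = 4;  u_29 = 6;  u_30 = 5;  u_31 = 4;  u_32 = 3
  u_33 = 4;  u_34 = 4;  u_35 = 6;  u_36 = 2;  u_37 = 2;  u_38 = 0
  u_39 = 6;  u_40 = 5;  u_41 = 2;  u_42 = 4;  u_43 = 2;  u_44 = 3
  u_45 = 2;  u_46 = 4;  u_47 = 1;  u_48 = 0;  u_49 = 1;  u_50 = 0
  u_51 = 6;  u_52 = 1;  u_53 = 4;  u_54 = 0;  u_55 = 0;  u_56 = 2
  u_57 = 6;  u_58 = 2;  u_59 = 1;  u_60 = 4;  u_61 = 5;  u_62 = 1
  u_63 = 0;  u_64 = 5;  u_65 = 5;  u_66 = 3;  u_67 = 3;  u_68 = 5
  u_69 = 3;  u_70 = 2;  u_71 = 2;  u_72 = 2;  u_73 = 5;  u_74 = 0
  u_75 = 3;  u_76 = 1;  u_77 = 0;  u_78 = 4;  u_79 = 2;  u_80 = 2
  u_81 = 6;  u_82 = 3;  u_83 = 4;  u_84 = 5;  u_85 = 2;  u_86 = 3
  u_87 = 6;  u_88 = 2;  u_89 = 5;  u_90 = 2;  u_91 = 2;  u_92 = 3
  u_93 = 1;  u_94 = 1;  u_95 = 0;  u_96 = 3;  u_97 = 6;  u_98 = 1
  u_99 = 2;  u_100 = 1;  u_101 = 5;  u_102 = 1;  u_103 = 2;  u_104 = 4
  u_105 = 0;  u_106 = 4;  u_107 = 0;  u_108 = 3;  u_109 = 4;  u_110 = 2
  u_111 = 0;  u_112 = 0;  u_113 = 1;  u_114 = 3;  u_115 = 1;  u_116 = 4
  u_117 = 2;  u_118 = 6;  u_119 = 4;  u_120 = 0;  u_121 = 6;  u_122 = 6
  u_123 = 5;  u_124 = 5;  u_125 = 6;  u_126 = 5;  u_127 = 1;  u_128 = 1
  u_129 = 1;  u_130 = 6;  u_131 = 0;  u_132 = 5;  u_133 = 4;  u_134 = 0
  u_135 = 2;  u_136 = 1;  u_137 = 1;  u_138 = 3;  u_139 = 5;  u_140 = 2
  u_141 = 6;  u_142 = 1;  u_143 = 5;  u_144 = 3;  u_145 = 1;  u_146 = 6
  u_147 = 1;  u_148 = 1;  u_149 = 5;  u_150 = 4;  u_151 = 4;  u_152 = 0
  u_153 = 5;  u_154 = 3;  u_155 = 4;  u_156 = 1;  u_157 = 4;  u_158 = 6
  u_159 = 4;  u_160 = 1;  u_161 = 2;  u_162 = 0;  u_163 = 2;  u_164 = 0
  u_165 = 5;  u_166 = 2;  u_167 = 1;  u_168 = 0;  u_169 = 0;  u_170 = 4
  u_171 = 5;  u_172 = 4;  u_173 = 2;  u_174 = 1;  u_175 = 3;  u_176 = 2
  u_177 = 0;  u_178 = 3;  u_179 = 3;  u_180 = 6;  u_181 = 6;  u_182 = 3
  u_183 = 6;  u_184 = 4;  u_185 = 4;  u_186 = 4;  u_187 = 3;  u_188 = 0
  u_189 = 6;  u_190 = 2;  u_191 = 0;  u_192 = 1;  u_193 = 4;  u_194 = 4
  u_195 = 5;  u_196 = 6;  u_197 = 1;  u_198 = 3;  u_199 = 4;  u_200 = 6
  u_201 = 5;  u_202 = 4;  u_203 = 3;  u_204 = 4;  u_205 = 4;  u_206 = 6
  u_207 = 2;  u_208 = 2;  u_209 = 0;  u_210 = 6;  u_211 = 5;  u_212 = 2
  u_213 = 4;  u_214 = 2;  u_215 = 3;  u_216 = 2;  u_217 = 4;  u_218 = 1
  u_219 = 0;  u_220 = 1;  u_221 = 0;  u_222 = 6;  u_223 = 1;  u_224 = 4
  u_225 = 0;  u_226 = 0;  u_227 = 2;  u_228 = 6;  u_229 = 2;  u_230 = 1
  u_231 = 4;  u_232 = 5;  u_233 = 1;  u_234 = 0;  u_235 = 5;  u_236 = 5
  u_237 = 3;  u_238 = 3;  u_239 = 5;  u_240 = 3;  u_241 = 2
u_242 = 3·2 + 6·3 + 4·5 = 2
u_243 = 3·2 + 6·2 + 4·3 = 2

2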